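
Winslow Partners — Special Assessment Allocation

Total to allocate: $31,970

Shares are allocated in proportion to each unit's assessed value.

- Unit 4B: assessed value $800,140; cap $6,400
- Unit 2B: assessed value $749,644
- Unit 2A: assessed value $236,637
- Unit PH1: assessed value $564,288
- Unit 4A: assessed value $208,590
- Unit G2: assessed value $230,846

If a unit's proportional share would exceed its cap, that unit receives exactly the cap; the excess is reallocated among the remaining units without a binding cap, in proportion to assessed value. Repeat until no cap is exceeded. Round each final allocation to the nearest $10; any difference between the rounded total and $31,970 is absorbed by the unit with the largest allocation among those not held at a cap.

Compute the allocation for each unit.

Unit 4B: $6,400 · Unit 2B: $9,630 · Unit 2A: $3,040 · Unit PH1: $7,250 · Unit 4A: $2,680 · Unit G2: $2,970

Assessed value total: 2,790,145.
Pro-rata shares before constraints: Unit 4B 9,168.15; Unit 2B 8,589.56; Unit 2A 2,711.43; Unit PH1 6,465.72; Unit 4A 2,390.06; Unit G2 2,645.08.
Capped: Unit 4B ($6,400); balance $25,570 reallocated over remaining assessed value 1,990,005.
Remaining shares: Unit 2B 9,632.34 → $9,630; Unit 2A 3,040.60 → $3,040; Unit PH1 7,250.66 → $7,250; Unit 4A 2,680.22 → $2,680; Unit G2 2,966.19 → $2,970.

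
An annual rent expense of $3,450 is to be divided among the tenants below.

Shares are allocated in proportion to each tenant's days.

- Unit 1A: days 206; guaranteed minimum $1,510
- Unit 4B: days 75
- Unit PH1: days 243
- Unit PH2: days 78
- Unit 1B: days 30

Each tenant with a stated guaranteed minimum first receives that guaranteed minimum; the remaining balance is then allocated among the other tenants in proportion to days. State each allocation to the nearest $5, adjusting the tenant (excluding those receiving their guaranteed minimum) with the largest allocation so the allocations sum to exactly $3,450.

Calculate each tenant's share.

Fund the minimums — Unit 1A $1,510. Remaining pool $1,940.
Remaining pool split over remaining days 426: Unit 4B 341.55 → $340; Unit PH1 1,106.62 → $1,105; Unit PH2 355.21 → $355; Unit 1B 136.62 → $135.
Rounding difference +$5 applied to Unit PH1 → $1,110.

Unit 1A: $1,510 | Unit 4B: $340 | Unit PH1: $1,110 | Unit PH2: $355 | Unit 1B: $135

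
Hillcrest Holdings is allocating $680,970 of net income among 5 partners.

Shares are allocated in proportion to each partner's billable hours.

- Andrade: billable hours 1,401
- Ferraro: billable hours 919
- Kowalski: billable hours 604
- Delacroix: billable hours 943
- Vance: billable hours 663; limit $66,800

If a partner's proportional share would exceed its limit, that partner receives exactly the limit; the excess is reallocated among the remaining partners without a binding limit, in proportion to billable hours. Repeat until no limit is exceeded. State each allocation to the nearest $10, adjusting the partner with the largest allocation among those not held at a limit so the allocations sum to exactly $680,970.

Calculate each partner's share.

Andrade: $222,510 | Ferraro: $145,960 | Kowalski: $95,930 | Delacroix: $149,770 | Vance: $66,800

Billable hours total: 4,530.
Pro-rata shares before constraints: Andrade 210,604.63; Ferraro 138,148.22; Kowalski 90,796.00; Delacroix 141,756.01; Vance 99,665.15.
Capped: Vance ($66,800); balance $614,170 reallocated over remaining billable hours 3,867.
Shares after redistribution: Andrade 222,511.55 → $222,510; Ferraro 145,958.68 → $145,960; Kowalski 95,929.32 → $95,930; Delacroix 149,770.44 → $149,770.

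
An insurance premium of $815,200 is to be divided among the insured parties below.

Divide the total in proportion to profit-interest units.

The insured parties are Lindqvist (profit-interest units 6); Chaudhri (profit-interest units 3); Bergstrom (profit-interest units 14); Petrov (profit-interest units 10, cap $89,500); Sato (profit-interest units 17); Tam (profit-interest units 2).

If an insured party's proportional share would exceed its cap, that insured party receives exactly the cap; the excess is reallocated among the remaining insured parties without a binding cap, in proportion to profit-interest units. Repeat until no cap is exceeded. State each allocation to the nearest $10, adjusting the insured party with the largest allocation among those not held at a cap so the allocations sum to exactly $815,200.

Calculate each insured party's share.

Combined profit-interest units = 52.
Proportional shares (ignoring caps): Lindqvist 94,061.54; Chaudhri 47,030.77; Bergstrom 219,476.92; Petrov 156,769.23; Sato 266,507.69; Tam 31,353.85.
Held at cap: Petrov ($89,500); balance $725,700 reallocated over remaining profit-interest units 42.
Shares after redistribution: Lindqvist 103,671.43 → $103,670; Chaudhri 51,835.71 → $51,840; Bergstrom 241,900.00 → $241,900; Sato 293,735.71 → $293,740; Tam 34,557.14 → $34,560.
Rounding difference −$10 applied to Sato → $293,730.

Lindqvist: $103,670; Chaudhri: $51,840; Bergstrom: $241,900; Petrov: $89,500; Sato: $293,730; Tam: $34,560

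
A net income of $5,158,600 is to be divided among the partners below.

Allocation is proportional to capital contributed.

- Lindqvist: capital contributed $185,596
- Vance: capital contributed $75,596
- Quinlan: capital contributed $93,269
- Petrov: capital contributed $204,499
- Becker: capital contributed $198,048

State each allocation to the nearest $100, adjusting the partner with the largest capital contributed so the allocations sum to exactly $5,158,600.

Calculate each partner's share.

Capital contributed total: 185,596 + 75,596 + 93,269 + 204,499 + 198,048 = 757,008.
Proportional shares: Lindqvist 1,264,736.34; Vance 515,145.84; Quinlan 635,577.78; Petrov 1,393,550.06; Becker 1,349,589.98.
After rounding ($100): Lindqvist $1,264,700; Vance $515,100; Quinlan $635,600; Petrov $1,393,600; Becker $1,349,600. Sum = $5,158,600.
Rounded total matches; no reconciliation needed.

Lindqvist: $1,264,700 | Vance: $515,100 | Quinlan: $635,600 | Petrov: $1,393,600 | Becker: $1,349,600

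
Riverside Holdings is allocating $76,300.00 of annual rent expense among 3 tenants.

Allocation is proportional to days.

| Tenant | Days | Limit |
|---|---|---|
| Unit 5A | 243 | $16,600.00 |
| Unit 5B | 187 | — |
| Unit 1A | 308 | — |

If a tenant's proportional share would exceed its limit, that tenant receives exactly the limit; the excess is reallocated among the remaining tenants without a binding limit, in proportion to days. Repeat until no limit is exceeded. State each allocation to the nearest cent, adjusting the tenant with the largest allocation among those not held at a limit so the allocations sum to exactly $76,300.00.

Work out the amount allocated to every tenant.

Combined days = 738.
Unconstrained shares: Unit 5A 25,123.1707; Unit 5B 19,333.4688; Unit 1A 31,843.3604.
Held at cap: Unit 5A ($16,600.00); balance $59,700.00 reallocated over remaining days 495.
Shares after redistribution: Unit 5B 22,553.3333 → $22,553.33; Unit 1A 37,146.6667 → $37,146.67.

Unit 5A: $16,600.00 | Unit 5B: $22,553.33 | Unit 1A: $37,146.67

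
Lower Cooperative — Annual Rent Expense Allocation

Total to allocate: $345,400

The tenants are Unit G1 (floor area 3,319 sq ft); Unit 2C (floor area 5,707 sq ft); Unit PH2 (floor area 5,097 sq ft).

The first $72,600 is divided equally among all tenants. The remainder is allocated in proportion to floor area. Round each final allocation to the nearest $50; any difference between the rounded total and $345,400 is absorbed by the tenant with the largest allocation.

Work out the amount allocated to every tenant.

First tranche $72,600 split equally: $24,200 each.
Remainder $272,800 by floor area (total 14,123): Unit G1 64,109.84 → $64,100; Unit 2C 110,236.47 → $110,250; Unit PH2 98,453.70 → $98,450.
Totals: Unit G1 $24,200 + $64,100 = $88,300; Unit 2C $24,200 + $110,250 = $134,450; Unit PH2 $24,200 + $98,450 = $122,650.

Unit G1: $88,300 | Unit 2C: $134,450 | Unit PH2: $122,650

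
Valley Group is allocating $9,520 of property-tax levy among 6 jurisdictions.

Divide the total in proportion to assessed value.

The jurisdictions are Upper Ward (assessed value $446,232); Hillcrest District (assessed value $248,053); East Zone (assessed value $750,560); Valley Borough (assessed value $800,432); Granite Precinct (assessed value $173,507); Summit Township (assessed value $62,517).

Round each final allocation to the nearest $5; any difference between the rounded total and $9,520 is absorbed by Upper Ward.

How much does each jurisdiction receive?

Upper Ward: $1,715; Hillcrest District: $950; East Zone: $2,880; Valley Borough: $3,070; Granite Precinct: $665; Summit Township: $240

Total assessed value = 2,481,301.
Unrounded shares: Upper Ward 446,232/2,481,301 × $9,520 = 1,712.06; Hillcrest District 248,053/2,481,301 × $9,520 = 951.70; East Zone 750,560/2,481,301 × $9,520 = 2,879.67; Valley Borough 800,432/2,481,301 × $9,520 = 3,071.02; Granite Precinct 173,507/2,481,301 × $9,520 = 665.69; Summit Township 62,517/2,481,301 × $9,520 = 239.86.
At nearest $5: Upper Ward $1,710; Hillcrest District $950; East Zone $2,880; Valley Borough $3,070; Granite Precinct $665; Summit Township $240. Sum = $9,515.
Difference $9,520 − $9,515 = +$5 applied to Upper Ward: Upper Ward becomes $1,715.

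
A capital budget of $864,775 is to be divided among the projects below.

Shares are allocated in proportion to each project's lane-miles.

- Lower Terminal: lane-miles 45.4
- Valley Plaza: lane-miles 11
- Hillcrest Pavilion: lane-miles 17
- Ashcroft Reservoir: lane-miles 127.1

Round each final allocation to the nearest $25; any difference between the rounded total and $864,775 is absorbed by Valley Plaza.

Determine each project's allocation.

Lane-miles total: 200.5.
Proportional shares: Lower Terminal 45.4/200.5 × $864,775 = 195,814.39; Valley Plaza 11/200.5 × $864,775 = 47,444.01; Hillcrest Pavilion 17/200.5 × $864,775 = 73,322.57; Ashcroft Reservoir 127.1/200.5 × $864,775 = 548,194.03.
At nearest $25: Lower Terminal $195,825; Valley Plaza $47,450; Hillcrest Pavilion $73,325; Ashcroft Reservoir $548,200. Sum = $864,800.
Difference $864,775 − $864,800 = −$25 applied to Valley Plaza: Valley Plaza becomes $47,425.

Lower Terminal: $195,825 | Valley Plaza: $47,425 | Hillcrest Pavilion: $73,325 | Ashcroft Reservoir: $548,200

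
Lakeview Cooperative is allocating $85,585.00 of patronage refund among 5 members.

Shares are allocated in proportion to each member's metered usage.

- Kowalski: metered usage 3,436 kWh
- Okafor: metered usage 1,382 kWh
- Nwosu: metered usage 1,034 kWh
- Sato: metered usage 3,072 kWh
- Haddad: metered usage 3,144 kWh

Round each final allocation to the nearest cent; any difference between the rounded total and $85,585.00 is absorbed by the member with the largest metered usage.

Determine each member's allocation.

Kowalski: $24,367.76; Okafor: $9,801.00; Nwosu: $7,333.02; Sato: $21,786.30; Haddad: $22,296.92

Total metered usage = 3,436 + 1,382 + 1,034 + 3,072 + 3,144 = 12,068.
Proportional shares: Kowalski 24,367.7544; Okafor 9,801.0002; Nwosu 7,333.0204; Sato 21,786.3043; Haddad 22,296.9208.
After rounding (cent): Kowalski $24,367.75; Okafor $9,801.00; Nwosu $7,333.02; Sato $21,786.30; Haddad $22,296.92. Sum = $85,584.99.
Difference $85,585.00 − $85,584.99 = +$0.01 applied to largest metered usage (Kowalski): Kowalski becomes $24,367.76.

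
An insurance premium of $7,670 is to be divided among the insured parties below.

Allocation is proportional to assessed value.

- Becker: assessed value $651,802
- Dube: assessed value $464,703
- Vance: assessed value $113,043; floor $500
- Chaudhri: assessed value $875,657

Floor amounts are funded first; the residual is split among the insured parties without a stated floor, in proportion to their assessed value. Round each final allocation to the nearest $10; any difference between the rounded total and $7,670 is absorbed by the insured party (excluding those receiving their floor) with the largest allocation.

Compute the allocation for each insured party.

Becker: $2,350 | Dube: $1,670 | Vance: $500 | Chaudhri: $3,150

Minimums first: Vance $500. Residual $7,170.
Residual split over remaining assessed value 1,992,162: Becker 2,345.90 → $2,350; Dube 1,672.51 → $1,670; Chaudhri 3,151.58 → $3,150.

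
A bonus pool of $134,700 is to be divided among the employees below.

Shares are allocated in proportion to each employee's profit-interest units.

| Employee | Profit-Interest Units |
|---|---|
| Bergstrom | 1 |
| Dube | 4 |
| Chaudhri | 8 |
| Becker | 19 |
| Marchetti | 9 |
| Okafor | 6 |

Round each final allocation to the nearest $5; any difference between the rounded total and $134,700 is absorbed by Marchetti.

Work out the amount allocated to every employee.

Bergstrom: $2,865; Dube: $11,465; Chaudhri: $22,930; Becker: $54,455; Marchetti: $25,790; Okafor: $17,195

Total profit-interest units = 47.
Raw shares: Bergstrom 1/47 × $134,700 = 2,865.96; Dube 4/47 × $134,700 = 11,463.83; Chaudhri 8/47 × $134,700 = 22,927.66; Becker 19/47 × $134,700 = 54,453.19; Marchetti 9/47 × $134,700 = 25,793.62; Okafor 6/47 × $134,700 = 17,195.74.
Rounded to nearest $5: Bergstrom $2,865; Dube $11,465; Chaudhri $22,930; Becker $54,455; Marchetti $25,795; Okafor $17,195. Sum = $134,705.
Difference $134,700 − $134,705 = −$5 applied to Marchetti: Marchetti becomes $25,790.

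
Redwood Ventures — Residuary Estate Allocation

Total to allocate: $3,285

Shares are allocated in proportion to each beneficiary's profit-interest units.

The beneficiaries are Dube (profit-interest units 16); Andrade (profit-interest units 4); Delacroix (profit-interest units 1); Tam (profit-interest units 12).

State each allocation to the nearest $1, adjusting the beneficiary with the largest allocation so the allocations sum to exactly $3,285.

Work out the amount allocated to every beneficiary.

Combined profit-interest units = 33.
Proportional shares: Dube 16/33 × $3,285 = 1,592.73; Andrade 4/33 × $3,285 = 398.18; Delacroix 1/33 × $3,285 = 99.55; Tam 12/33 × $3,285 = 1,194.55.
Rounded to nearest $1: Dube $1,593; Andrade $398; Delacroix $100; Tam $1,195. Sum = $3,286.
Difference $3,285 − $3,286 = −$1 applied to largest allocation (Dube): Dube becomes $1,592.

Dube: $1,592 | Andrade: $398 | Delacroix: $100 | Tam: $1,195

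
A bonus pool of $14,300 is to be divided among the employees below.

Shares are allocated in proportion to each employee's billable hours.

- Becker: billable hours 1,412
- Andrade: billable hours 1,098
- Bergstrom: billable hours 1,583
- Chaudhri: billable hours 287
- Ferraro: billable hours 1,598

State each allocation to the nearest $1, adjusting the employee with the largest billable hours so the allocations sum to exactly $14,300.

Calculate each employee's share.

Combined billable hours = 5,978.
Proportional shares: Becker 1,412/5,978 × $14,300 = 3,377.65; Andrade 1,098/5,978 × $14,300 = 2,626.53; Bergstrom 1,583/5,978 × $14,300 = 3,786.70; Chaudhri 287/5,978 × $14,300 = 686.53; Ferraro 1,598/5,978 × $14,300 = 3,822.58.
Rounded to nearest $1: Becker $3,378; Andrade $2,627; Bergstrom $3,787; Chaudhri $687; Ferraro $3,823. Sum = $14,302.
Difference $14,300 − $14,302 = −$2 applied to largest billable hours (Ferraro): Ferraro becomes $3,821.

Becker: $3,378; Andrade: $2,627; Bergstrom: $3,787; Chaudhri: $687; Ferraro: $3,821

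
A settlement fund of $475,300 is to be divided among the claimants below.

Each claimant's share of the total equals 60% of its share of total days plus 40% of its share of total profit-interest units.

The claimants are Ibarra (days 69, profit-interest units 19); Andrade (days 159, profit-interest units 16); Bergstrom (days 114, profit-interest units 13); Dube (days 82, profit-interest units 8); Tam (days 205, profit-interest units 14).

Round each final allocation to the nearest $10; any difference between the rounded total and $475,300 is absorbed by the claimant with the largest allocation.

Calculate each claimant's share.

Ibarra: $82,890; Andrade: $115,540; Bergstrom: $86,990; Dube: $58,910; Tam: $130,970

Days total 629; profit-interest units total 70.
Composite weights (60% days + 40% profit-interest units): Ibarra 0.1744; Andrade 0.2431; Bergstrom 0.1830; Dube 0.1239; Tam 0.2755.
Raw shares: Ibarra 82,887.66; Andrade 115,544.43; Bergstrom 86,994.04; Dube 58,905.68; Tam 130,968.20.
At nearest $10: Ibarra $82,890; Andrade $115,540; Bergstrom $86,990; Dube $58,910; Tam $130,970. Sum = $475,300.
Sum already equals the total — no adjustment.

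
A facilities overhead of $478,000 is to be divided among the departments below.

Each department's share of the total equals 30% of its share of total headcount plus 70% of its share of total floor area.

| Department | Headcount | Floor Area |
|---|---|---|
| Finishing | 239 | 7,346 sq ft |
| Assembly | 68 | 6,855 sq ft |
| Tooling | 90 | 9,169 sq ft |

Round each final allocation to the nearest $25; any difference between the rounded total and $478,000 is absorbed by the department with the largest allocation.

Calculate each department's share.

Finishing: $191,525 · Assembly: $122,700 · Tooling: $163,775

Headcount total 397; floor area total 23,370.
Blended shares (30% headcount + 70% floor area): Finishing 0.4006; Assembly 0.2567; Tooling 0.3426.
Pro-rata amounts: Finishing 191,505.33; Assembly 122,708.69; Tooling 163,785.98.
Rounded to nearest $25: Finishing $191,500; Assembly $122,700; Tooling $163,775. Sum = $477,975.
Difference $478,000 − $477,975 = +$25 applied to largest allocation (Finishing): Finishing becomes $191,525.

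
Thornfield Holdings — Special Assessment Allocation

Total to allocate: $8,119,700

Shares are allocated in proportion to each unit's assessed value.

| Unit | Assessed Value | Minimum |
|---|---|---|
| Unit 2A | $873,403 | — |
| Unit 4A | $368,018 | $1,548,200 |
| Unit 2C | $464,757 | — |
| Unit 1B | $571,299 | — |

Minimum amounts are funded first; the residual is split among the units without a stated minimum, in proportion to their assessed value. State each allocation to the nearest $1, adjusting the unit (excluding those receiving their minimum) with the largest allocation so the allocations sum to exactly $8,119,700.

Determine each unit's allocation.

Minimums first: Unit 4A $1,548,200. Balance $6,571,500.
Balance split over remaining assessed value 1,909,459: Unit 2A 3,005,860.73 → $3,005,861; Unit 2C 1,599,484.79 → $1,599,485; Unit 1B 1,966,154.49 → $1,966,154.

Unit 2A: $3,005,861; Unit 4A: $1,548,200; Unit 2C: $1,599,485; Unit 1B: $1,966,154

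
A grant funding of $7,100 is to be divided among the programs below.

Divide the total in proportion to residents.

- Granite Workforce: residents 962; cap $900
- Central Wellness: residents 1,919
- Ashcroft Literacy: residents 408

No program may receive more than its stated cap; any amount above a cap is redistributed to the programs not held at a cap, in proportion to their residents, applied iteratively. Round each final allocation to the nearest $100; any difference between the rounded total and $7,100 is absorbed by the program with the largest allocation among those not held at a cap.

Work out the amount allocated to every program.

Residents total: 3,289.
Pro-rata shares before constraints: Granite Workforce 2,076.68; Central Wellness 4,142.57; Ashcroft Literacy 880.75.
Held at cap: Granite Workforce ($900); remaining pool $6,200 reallocated over remaining residents 2,327.
Redistributed shares: Central Wellness 5,112.94 → $5,100; Ashcroft Literacy 1,087.06 → $1,100.

Granite Workforce: $900; Central Wellness: $5,100; Ashcroft Literacy: $1,100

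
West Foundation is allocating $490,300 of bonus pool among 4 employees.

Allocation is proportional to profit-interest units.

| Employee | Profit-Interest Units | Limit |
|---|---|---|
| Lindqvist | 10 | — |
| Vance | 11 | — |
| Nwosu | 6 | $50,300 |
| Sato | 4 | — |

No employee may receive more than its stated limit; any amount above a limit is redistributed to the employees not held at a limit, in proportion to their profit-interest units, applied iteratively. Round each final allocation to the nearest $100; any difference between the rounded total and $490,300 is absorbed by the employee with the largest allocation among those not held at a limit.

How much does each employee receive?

Lindqvist: $176,000 | Vance: $193,600 | Nwosu: $50,300 | Sato: $70,400

Combined profit-interest units = 31.
Pro-rata shares before constraints: Lindqvist 158,161.29; Vance 173,977.42; Nwosu 94,896.77; Sato 63,264.52.
Cap binds for Nwosu ($50,300); balance $440,000 reallocated over remaining profit-interest units 25.
Redistributed shares: Lindqvist 176,000.00 → $176,000; Vance 193,600.00 → $193,600; Sato 70,400.00 → $70,400.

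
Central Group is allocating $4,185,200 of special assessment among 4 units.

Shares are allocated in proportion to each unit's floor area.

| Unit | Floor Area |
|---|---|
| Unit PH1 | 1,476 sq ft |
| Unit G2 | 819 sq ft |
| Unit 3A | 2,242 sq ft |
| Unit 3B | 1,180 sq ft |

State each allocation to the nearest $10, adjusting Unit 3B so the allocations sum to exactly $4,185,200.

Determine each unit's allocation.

Unit PH1: $1,080,520; Unit G2: $599,560; Unit 3A: $1,641,280; Unit 3B: $863,840

Sum of floor area: 5,717.
Proportional shares: Unit PH1 1,476/5,717 × $4,185,200 = 1,080,523.91; Unit G2 819/5,717 × $4,185,200 = 599,559.00; Unit 3A 2,242/5,717 × $4,185,200 = 1,641,283.61; Unit 3B 1,180/5,717 × $4,185,200 = 863,833.48.
Rounded to nearest $10: Unit PH1 $1,080,520; Unit G2 $599,560; Unit 3A $1,641,280; Unit 3B $863,830. Sum = $4,185,190.
Difference $4,185,200 − $4,185,190 = +$10 applied to Unit 3B: Unit 3B becomes $863,840.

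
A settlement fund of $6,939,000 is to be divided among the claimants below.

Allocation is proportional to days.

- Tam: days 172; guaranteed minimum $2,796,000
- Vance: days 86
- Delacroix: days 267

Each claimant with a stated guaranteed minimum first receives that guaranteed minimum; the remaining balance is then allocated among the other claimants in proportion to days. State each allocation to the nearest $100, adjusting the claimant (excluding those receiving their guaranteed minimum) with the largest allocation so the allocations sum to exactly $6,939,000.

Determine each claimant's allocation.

Tam: $2,796,000 | Vance: $1,009,300 | Delacroix: $3,133,700

Fund the minimums — Tam $2,796,000. Residual $4,143,000.
Residual split over remaining days 353: Vance 1,009,342.78 → $1,009,300; Delacroix 3,133,657.22 → $3,133,700.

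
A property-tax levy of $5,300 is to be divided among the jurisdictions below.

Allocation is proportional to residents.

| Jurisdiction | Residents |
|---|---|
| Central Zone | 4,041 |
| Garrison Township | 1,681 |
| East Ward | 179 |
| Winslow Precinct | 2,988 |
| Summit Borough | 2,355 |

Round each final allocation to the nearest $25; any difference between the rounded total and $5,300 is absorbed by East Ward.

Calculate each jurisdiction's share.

Residents total: 11,244.
Pro-rata amounts: Central Zone 4,041/11,244 × $5,300 = 1,904.78; Garrison Township 1,681/11,244 × $5,300 = 792.36; East Ward 179/11,244 × $5,300 = 84.37; Winslow Precinct 2,988/11,244 × $5,300 = 1,408.43; Summit Borough 2,355/11,244 × $5,300 = 1,110.06.
At nearest $25: Central Zone $1,900; Garrison Township $800; East Ward $75; Winslow Precinct $1,400; Summit Borough $1,100. Sum = $5,275.
Difference $5,300 − $5,275 = +$25 applied to East Ward: East Ward becomes $100.

Central Zone: $1,900; Garrison Township: $800; East Ward: $100; Winslow Precinct: $1,400; Summit Borough: $1,100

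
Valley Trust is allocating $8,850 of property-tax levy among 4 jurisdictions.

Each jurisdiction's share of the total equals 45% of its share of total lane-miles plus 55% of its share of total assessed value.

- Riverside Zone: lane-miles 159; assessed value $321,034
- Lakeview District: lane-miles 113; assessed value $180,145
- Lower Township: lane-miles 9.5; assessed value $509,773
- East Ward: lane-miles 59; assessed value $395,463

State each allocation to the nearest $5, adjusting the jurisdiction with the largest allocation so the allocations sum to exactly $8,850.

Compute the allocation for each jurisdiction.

Riverside Zone: $2,970 · Lakeview District: $1,945 · Lower Township: $1,875 · East Ward: $2,060

Lane-miles total 340.5; assessed value total 1,406,415.
Combined weights (45% lane-miles + 55% assessed value): Riverside Zone 0.3357; Lakeview District 0.2198; Lower Township 0.2119; East Ward 0.2326.
Pro-rata amounts: Riverside Zone 2,970.74; Lakeview District 1,945.12; Lower Township 1,875.40; East Ward 2,058.73.
At nearest $5: Riverside Zone $2,970; Lakeview District $1,945; Lower Township $1,875; East Ward $2,060. Sum = $8,850.
No rounding difference to absorb.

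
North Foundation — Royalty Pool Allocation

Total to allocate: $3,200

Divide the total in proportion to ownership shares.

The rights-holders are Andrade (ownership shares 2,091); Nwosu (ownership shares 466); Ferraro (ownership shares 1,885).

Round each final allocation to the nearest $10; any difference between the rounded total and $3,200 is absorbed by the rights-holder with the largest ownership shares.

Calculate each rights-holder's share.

Sum of ownership shares: 4,442.
Raw shares: Andrade 2,091/4,442 × $3,200 = 1,506.35; Nwosu 466/4,442 × $3,200 = 335.70; Ferraro 1,885/4,442 × $3,200 = 1,357.95.
After rounding ($10): Andrade $1,510; Nwosu $340; Ferraro $1,360. Sum = $3,210.
Difference $3,200 − $3,210 = −$10 applied to largest ownership shares (Andrade): Andrade becomes $1,500.

Andrade: $1,500 | Nwosu: $340 | Ferraro: $1,360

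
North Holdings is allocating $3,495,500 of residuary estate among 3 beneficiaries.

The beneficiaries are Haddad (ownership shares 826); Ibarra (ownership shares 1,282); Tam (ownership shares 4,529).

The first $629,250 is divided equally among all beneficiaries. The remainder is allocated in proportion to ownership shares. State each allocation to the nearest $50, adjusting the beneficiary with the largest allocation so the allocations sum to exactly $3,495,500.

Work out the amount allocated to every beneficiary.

First tranche $629,250 split equally: $209,750 each.
Remainder $2,866,250 by ownership shares (total 6,637): Haddad 356,715.76 → $356,700; Ibarra 553,643.59 → $553,650; Tam 1,955,890.65 → $1,955,900.
Totals: Haddad $209,750 + $356,700 = $566,450; Ibarra $209,750 + $553,650 = $763,400; Tam $209,750 + $1,955,900 = $2,165,650.

Haddad: $566,450 · Ibarra: $763,400 · Tam: $2,165,650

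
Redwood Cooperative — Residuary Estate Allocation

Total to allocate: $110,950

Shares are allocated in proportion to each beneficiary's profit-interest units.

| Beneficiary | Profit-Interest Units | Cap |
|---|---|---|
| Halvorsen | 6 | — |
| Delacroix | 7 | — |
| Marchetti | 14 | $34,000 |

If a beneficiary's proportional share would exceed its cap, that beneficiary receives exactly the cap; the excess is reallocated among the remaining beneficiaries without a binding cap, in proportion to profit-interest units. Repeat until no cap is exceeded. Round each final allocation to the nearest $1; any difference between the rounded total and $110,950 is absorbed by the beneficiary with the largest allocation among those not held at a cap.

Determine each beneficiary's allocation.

Halvorsen: $35,515; Delacroix: $41,435; Marchetti: $34,000

Profit-interest units total: 27.
Proportional shares (ignoring caps): Halvorsen 24,655.56; Delacroix 28,764.81; Marchetti 57,529.63.
Held at cap: Marchetti ($34,000); residual $76,950 reallocated over remaining profit-interest units 13.
Remaining shares: Halvorsen 35,515.38 → $35,515; Delacroix 41,434.62 → $41,435.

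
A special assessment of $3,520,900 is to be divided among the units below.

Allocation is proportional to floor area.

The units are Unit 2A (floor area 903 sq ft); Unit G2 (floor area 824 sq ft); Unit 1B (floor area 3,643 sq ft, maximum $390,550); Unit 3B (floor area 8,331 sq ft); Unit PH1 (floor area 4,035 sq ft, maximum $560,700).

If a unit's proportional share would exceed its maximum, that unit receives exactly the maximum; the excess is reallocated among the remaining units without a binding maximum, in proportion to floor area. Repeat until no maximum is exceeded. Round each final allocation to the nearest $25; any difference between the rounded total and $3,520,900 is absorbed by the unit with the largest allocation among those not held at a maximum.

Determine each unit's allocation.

Sum of floor area: 17,736.
Proportional shares (ignoring caps): Unit 2A 179,260.98; Unit G2 163,578.12; Unit 1B 723,197.94; Unit 3B 1,653,846.30; Unit PH1 801,016.66.
Cap binds for Unit 1B ($390,550), Unit PH1 ($560,700); balance $2,569,650 reallocated over remaining floor area 10,058.
Remaining shares: Unit 2A 230,701.33 → $230,700; Unit G2 210,518.15 → $210,525; Unit 3B 2,128,430.52 → $2,128,425.

Unit 2A: $230,700 · Unit G2: $210,525 · Unit 1B: $390,550 · Unit 3B: $2,128,425 · Unit PH1: $560,700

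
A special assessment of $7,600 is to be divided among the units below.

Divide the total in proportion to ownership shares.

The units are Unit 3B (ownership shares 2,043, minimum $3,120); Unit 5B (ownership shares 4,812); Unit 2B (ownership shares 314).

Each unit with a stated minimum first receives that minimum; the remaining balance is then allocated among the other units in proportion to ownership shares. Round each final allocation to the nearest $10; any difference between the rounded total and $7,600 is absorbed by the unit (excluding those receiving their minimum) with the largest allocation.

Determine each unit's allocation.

Unit 3B: $3,120; Unit 5B: $4,210; Unit 2B: $270

Minimums first: Unit 3B $3,120. Residual $4,480.
Residual split over remaining ownership shares 5,126: Unit 5B 4,205.57 → $4,210; Unit 2B 274.43 → $270.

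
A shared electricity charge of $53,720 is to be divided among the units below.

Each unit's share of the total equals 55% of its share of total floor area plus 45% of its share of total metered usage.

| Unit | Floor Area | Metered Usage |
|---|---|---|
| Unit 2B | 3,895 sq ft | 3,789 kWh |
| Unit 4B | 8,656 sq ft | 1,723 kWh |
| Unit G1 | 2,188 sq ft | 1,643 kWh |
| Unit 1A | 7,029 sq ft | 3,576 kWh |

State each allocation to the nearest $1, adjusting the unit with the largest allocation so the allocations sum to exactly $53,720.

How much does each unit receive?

Unit 2B: $13,822 | Unit 4B: $15,630 | Unit G1: $6,671 | Unit 1A: $17,597

Totals — floor area 21,768, metered usage 10,731.
Blended shares (55% floor area + 45% metered usage): Unit 2B 0.2573; Unit 4B 0.2910; Unit G1 0.1242; Unit 1A 0.3276.
Pro-rata amounts: Unit 2B 13,822.31; Unit 4B 15,630.35; Unit G1 6,671.03; Unit 1A 17,596.30.
After rounding ($1): Unit 2B $13,822; Unit 4B $15,630; Unit G1 $6,671; Unit 1A $17,596. Sum = $53,719.
Difference $53,720 − $53,719 = +$1 applied to largest allocation (Unit 1A): Unit 1A becomes $17,597.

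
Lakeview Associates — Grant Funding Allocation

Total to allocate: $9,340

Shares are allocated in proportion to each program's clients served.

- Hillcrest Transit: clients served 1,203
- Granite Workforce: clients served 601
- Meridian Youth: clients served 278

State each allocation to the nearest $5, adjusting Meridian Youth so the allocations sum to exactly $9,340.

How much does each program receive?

Hillcrest Transit: $5,395 · Granite Workforce: $2,695 · Meridian Youth: $1,250

Clients served total: 2,082.
Unrounded shares: Hillcrest Transit 1,203/2,082 × $9,340 = 5,396.74; Granite Workforce 601/2,082 × $9,340 = 2,696.13; Meridian Youth 278/2,082 × $9,340 = 1,247.13.
After rounding ($5): Hillcrest Transit $5,395; Granite Workforce $2,695; Meridian Youth $1,245. Sum = $9,335.
Difference $9,340 − $9,335 = +$5 applied to Meridian Youth: Meridian Youth becomes $1,250.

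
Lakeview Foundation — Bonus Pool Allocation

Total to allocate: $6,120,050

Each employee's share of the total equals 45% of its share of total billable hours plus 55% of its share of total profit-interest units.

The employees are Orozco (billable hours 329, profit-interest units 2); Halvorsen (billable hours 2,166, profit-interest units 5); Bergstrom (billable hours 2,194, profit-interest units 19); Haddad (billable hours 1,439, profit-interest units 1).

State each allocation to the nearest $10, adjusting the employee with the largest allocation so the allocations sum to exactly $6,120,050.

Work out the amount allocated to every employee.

Totals — billable hours 6,128, profit-interest units 27.
Combined weights (45% billable hours + 55% profit-interest units): Orozco 0.0649; Halvorsen 0.2609; Bergstrom 0.5481; Haddad 0.1260.
Pro-rata amounts: Orozco 397,193.30; Halvorsen 1,596,773.92; Bergstrom 3,354,705.17; Haddad 771,377.60.
At nearest $10: Orozco $397,190; Halvorsen $1,596,770; Bergstrom $3,354,710; Haddad $771,380. Sum = $6,120,050.
No rounding difference to absorb.

Orozco: $397,190 · Halvorsen: $1,596,770 · Bergstrom: $3,354,710 · Haddad: $771,380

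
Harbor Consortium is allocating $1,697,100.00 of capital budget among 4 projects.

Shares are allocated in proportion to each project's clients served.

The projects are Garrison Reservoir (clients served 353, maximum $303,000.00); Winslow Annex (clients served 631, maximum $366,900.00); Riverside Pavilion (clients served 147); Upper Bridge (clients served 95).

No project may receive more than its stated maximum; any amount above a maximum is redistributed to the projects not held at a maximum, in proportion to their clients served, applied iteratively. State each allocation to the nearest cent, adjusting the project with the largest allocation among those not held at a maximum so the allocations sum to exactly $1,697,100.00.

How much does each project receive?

Total clients served = 1,226.
Unconstrained shares: Garrison Reservoir 488,642.9853; Winslow Annex 873,466.6395; Riverside Pavilion 203,485.8891; Upper Bridge 131,504.4861.
Held at cap: Garrison Reservoir ($303,000.00), Winslow Annex ($366,900.00); residual $1,027,200.00 reallocated over remaining clients served 242.
Shares after redistribution: Riverside Pavilion 623,960.3306 → $623,960.33; Upper Bridge 403,239.6694 → $403,239.67.

Garrison Reservoir: $303,000.00; Winslow Annex: $366,900.00; Riverside Pavilion: $623,960.33; Upper Bridge: $403,239.67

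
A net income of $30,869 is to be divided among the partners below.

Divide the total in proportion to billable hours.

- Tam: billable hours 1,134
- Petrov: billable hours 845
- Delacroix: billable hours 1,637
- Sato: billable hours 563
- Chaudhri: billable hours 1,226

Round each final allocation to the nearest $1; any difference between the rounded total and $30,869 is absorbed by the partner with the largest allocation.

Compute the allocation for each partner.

Combined billable hours = 5,405.
Raw shares: Tam 1,134/5,405 × $30,869 = 6,476.49; Petrov 845/5,405 × $30,869 = 4,825.96; Delacroix 1,637/5,405 × $30,869 = 9,349.22; Sato 563/5,405 × $30,869 = 3,215.40; Chaudhri 1,226/5,405 × $30,869 = 7,001.92.
After rounding ($1): Tam $6,476; Petrov $4,826; Delacroix $9,349; Sato $3,215; Chaudhri $7,002. Sum = $30,868.
Difference $30,869 − $30,868 = +$1 applied to largest allocation (Delacroix): Delacroix becomes $9,350.

Tam: $6,476 · Petrov: $4,826 · Delacroix: $9,350 · Sato: $3,215 · Chaudhri: $7,002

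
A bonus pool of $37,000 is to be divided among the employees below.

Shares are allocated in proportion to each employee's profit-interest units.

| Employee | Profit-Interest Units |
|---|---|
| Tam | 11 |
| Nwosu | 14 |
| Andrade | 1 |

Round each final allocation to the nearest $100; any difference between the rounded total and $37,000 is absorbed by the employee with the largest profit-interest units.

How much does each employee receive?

Tam: $15,700 · Nwosu: $19,900 · Andrade: $1,400

Profit-interest units total: 11 + 14 + 1 = 26.
Unrounded shares: Tam 15,653.85; Nwosu 19,923.08; Andrade 1,423.08.
At nearest $100: Tam $15,700; Nwosu $19,900; Andrade $1,400. Sum = $37,000.
No rounding difference to absorb.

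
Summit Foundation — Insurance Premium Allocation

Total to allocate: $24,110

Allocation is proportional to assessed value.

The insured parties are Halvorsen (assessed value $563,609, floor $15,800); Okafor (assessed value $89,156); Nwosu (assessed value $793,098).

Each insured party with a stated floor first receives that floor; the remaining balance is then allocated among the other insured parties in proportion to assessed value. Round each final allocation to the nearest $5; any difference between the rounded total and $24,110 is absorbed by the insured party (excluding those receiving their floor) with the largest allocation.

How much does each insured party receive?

Halvorsen: $15,800; Okafor: $840; Nwosu: $7,470

Minimums first: Halvorsen $15,800. Residual $8,310.
Residual split over remaining assessed value 882,254: Okafor 839.77 → $840; Nwosu 7,470.23 → $7,470.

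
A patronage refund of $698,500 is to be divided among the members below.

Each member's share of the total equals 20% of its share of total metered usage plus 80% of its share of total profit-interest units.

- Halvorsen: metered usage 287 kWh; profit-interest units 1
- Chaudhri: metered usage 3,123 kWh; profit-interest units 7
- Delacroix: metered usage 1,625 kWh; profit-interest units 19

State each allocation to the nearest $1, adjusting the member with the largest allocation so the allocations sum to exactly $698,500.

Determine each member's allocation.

Halvorsen: $28,659 · Chaudhri: $231,524 · Delacroix: $438,317

Metered usage total 5,035; profit-interest units total 27.
Blended shares (20% metered usage + 80% profit-interest units): Halvorsen 0.0410; Chaudhri 0.3315; Delacroix 0.6275.
Raw shares: Halvorsen 28,659.34; Chaudhri 231,524.14; Delacroix 438,316.52.
At nearest $1: Halvorsen $28,659; Chaudhri $231,524; Delacroix $438,317. Sum = $698,500.
Rounded total matches; no reconciliation needed.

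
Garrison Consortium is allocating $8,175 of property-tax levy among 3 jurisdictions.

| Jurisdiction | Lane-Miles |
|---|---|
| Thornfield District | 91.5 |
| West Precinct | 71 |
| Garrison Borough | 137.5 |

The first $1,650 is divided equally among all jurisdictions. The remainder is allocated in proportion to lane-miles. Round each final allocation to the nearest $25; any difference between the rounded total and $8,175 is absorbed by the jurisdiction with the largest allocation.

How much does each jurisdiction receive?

First tranche $1,650 split equally: $550 each.
Remainder $6,525 by lane-miles (total 300): Thornfield District 1,990.12 → $2,000; West Precinct 1,544.25 → $1,550; Garrison Borough 2,990.62 → $3,000.
Rounding difference −$25 on remainder applied to Garrison Borough.
Totals: Thornfield District $550 + $2,000 = $2,550; West Precinct $550 + $1,550 = $2,100; Garrison Borough $550 + $2,975 = $3,525.

Thornfield District: $2,550; West Precinct: $2,100; Garrison Borough: $3,525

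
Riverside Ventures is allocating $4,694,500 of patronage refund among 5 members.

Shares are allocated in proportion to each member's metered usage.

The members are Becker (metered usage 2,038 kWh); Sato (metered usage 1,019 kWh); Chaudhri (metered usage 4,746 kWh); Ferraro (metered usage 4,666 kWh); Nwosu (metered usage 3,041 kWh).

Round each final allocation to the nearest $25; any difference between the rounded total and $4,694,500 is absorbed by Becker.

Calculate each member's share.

Becker: $616,875 · Sato: $308,425 · Chaudhri: $1,436,500 · Ferraro: $1,412,275 · Nwosu: $920,425

Combined metered usage = 15,510.
Unrounded shares: Becker 2,038/15,510 × $4,694,500 = 616,853.06; Sato 1,019/15,510 × $4,694,500 = 308,426.53; Chaudhri 4,746/15,510 × $4,694,500 = 1,436,498.84; Ferraro 4,666/15,510 × $4,694,500 = 1,412,284.78; Nwosu 3,041/15,510 × $4,694,500 = 920,436.78.
After rounding ($25): Becker $616,850; Sato $308,425; Chaudhri $1,436,500; Ferraro $1,412,275; Nwosu $920,425. Sum = $4,694,475.
Difference $4,694,500 − $4,694,475 = +$25 applied to Becker: Becker becomes $616,875.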